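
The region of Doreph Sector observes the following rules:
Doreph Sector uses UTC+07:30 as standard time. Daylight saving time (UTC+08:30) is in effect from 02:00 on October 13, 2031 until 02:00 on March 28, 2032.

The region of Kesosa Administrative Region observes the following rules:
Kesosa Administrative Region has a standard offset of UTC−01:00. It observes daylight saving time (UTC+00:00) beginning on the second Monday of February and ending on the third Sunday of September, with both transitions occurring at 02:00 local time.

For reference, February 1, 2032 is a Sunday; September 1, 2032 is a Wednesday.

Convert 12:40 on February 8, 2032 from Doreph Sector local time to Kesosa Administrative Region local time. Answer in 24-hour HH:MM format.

February 8, 2032 falls between 13 October 2031 and 28 March 2032, so daylight saving is in effect and Doreph Sector is at UTC+08:30.
12:40 Doreph Sector − 8h30m = 04:10 UTC.
1 February 2032 is a Sunday, so the first Monday is February 2 and the second is February 9.
1 September 2032 is a Wednesday, so the first Sunday is September 5 and the third is September 19.
At the standard offset (UTC−01:00), 04:10 UTC − 1h = 03:10 Kesosa Administrative Region standard time.
Daylight saving runs 9 February – 19 September; the standard-time date in Kesosa Administrative Region, February 8, 2032, is outside that window, so Kesosa Administrative Region is on standard time at UTC−01:00.
04:10 UTC − 1h = 03:10 Kesosa Administrative Region.

03:10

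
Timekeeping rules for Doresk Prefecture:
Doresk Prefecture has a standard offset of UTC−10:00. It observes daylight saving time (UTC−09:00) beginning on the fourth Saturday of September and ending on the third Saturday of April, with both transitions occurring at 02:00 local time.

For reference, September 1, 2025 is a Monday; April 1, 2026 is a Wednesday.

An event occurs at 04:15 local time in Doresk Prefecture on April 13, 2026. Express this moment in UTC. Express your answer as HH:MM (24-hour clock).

13:15

1 September 2025 is a Monday, so the first Saturday is September 6 and the fourth is September 27.
1 April 2026 is a Wednesday, so the first Saturday is April 4 and the third is April 18.
Daylight saving runs 27 September 2025 – 18 April 2026; April 13, 2026 is inside that window, so Doresk Prefecture is at UTC−09:00.
04:15 local + 9h = 13:15 UTC.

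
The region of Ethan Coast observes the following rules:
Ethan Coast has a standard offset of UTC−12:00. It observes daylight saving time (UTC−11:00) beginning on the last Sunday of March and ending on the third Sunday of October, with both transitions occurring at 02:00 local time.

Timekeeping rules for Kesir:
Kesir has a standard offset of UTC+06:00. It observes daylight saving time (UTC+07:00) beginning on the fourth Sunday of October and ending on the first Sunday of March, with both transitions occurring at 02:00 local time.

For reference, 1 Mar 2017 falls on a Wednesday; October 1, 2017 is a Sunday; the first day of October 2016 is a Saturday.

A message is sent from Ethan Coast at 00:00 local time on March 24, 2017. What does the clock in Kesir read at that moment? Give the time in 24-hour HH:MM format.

18:00

1 March 2017 is a Wednesday, so Sundays fall on 5, 12, 19, 26; the last is March 26.
1 October 2017 is a Sunday, so the first Sunday is October 1 and the third is October 15.
March 24, 2017 does not fall between 26 March and 15 October, so daylight saving is not in effect and Ethan Coast is at UTC−12:00.
00:00 Ethan Coast + 12h = 12:00 UTC.
1 October 2016 is a Saturday, so the first Sunday is October 2 and the fourth is October 23.
1 March 2017 is a Wednesday, so the first Sunday is March 5.
At the standard offset (UTC+06:00), 12:00 UTC + 6h = 18:00 Kesir standard time.
The standard-time date in Kesir, March 24, 2017, does not fall between 23 October 2016 and 5 March 2017, so daylight saving is not in effect and Kesir is at UTC+06:00.
12:00 UTC + 6h = 18:00 Kesir.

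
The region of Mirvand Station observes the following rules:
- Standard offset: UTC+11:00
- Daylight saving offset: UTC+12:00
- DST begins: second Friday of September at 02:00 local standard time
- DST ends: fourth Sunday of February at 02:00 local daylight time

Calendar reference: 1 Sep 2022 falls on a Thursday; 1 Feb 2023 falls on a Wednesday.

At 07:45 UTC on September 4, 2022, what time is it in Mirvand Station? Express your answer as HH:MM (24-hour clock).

1 September 2022 is a Thursday, so the first Friday is September 2 and the second is September 9.
1 February 2023 is a Wednesday, so the first Sunday is February 5 and the fourth is February 26.
At the standard offset (UTC+11:00), 07:45 UTC + 11h = 18:45 Mirvand Station standard time.
The standard-time date in Mirvand Station, September 4, 2022, is outside the daylight-saving period (9 September 2022 – 26 February 2023), so Mirvand Station is on standard time, UTC+11:00.
07:45 UTC + 11h = 18:45 local.

18:45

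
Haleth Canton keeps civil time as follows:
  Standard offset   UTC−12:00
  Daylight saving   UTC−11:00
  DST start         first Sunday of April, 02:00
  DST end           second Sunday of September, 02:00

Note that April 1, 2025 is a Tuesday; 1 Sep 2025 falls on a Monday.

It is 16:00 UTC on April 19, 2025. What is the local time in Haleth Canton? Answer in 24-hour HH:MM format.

05:00

1 April 2025 is a Tuesday, so the first Sunday is April 6.
1 September 2025 is a Monday, so the first Sunday is September 7 and the second is September 14.
At the standard offset (UTC−12:00), 16:00 UTC − 12h = 04:00 Haleth Canton standard time.
The standard-time date in Haleth Canton, April 19, 2025, falls between 6 April and 14 September, so daylight saving is in effect and Haleth Canton is at UTC−11:00.
16:00 UTC − 11h = 05:00 local.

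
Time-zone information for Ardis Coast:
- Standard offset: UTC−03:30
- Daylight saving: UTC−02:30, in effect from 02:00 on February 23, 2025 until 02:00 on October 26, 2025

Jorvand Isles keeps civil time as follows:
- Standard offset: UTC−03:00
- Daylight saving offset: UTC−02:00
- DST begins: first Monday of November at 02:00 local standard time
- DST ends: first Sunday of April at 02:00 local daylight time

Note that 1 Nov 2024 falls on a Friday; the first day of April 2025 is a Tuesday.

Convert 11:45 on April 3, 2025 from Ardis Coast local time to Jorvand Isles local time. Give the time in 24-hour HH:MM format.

April 3, 2025 falls between 23 February and 26 October, so daylight saving is in effect and Ardis Coast is at UTC−02:30.
11:45 Ardis Coast + 2h30m = 14:15 UTC.
1 November 2024 is a Friday, so the first Monday is November 4.
1 April 2025 is a Tuesday, so the first Sunday is April 6.
At the standard offset (UTC−03:00), 14:15 UTC − 3h = 11:15 Jorvand Isles standard time.
Daylight saving runs 4 November 2024 – 6 April 2025; the standard-time date in Jorvand Isles, April 3, 2025, is inside that window, so Jorvand Isles is at UTC−02:00.
14:15 UTC − 2h = 12:15 Jorvand Isles.

12:15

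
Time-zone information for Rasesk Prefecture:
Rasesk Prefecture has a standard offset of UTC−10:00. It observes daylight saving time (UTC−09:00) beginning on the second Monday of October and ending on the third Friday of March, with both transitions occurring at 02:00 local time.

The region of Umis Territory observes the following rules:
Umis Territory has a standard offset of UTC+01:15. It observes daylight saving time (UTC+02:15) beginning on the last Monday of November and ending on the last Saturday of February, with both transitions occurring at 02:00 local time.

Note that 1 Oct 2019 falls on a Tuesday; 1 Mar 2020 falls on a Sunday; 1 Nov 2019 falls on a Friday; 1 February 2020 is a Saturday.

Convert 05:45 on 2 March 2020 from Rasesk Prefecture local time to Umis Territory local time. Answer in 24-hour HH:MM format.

16:00

1 October 2019 is a Tuesday, so the first Monday is October 7 and the second is October 14.
1 March 2020 is a Sunday, so the first Friday is March 6 and the third is March 20.
Daylight saving runs 14 October 2019 – 20 March 2020; 2 March 2020 is inside that window, so Rasesk Prefecture is at UTC−09:00.
05:45 Rasesk Prefecture + 9h = 14:45 UTC.
1 November 2019 is a Friday, so Mondays fall on 4, 11, 18, 25; the last is November 25.
1 February 2020 is a Saturday, so Saturdays fall on 1, 8, 15, 22, 29; the last is February 29.
At the standard offset (UTC+01:15), 14:45 UTC + 1h15m = 16:00 Umis Territory standard time.
The standard-time date in Umis Territory, 2 March 2020, is outside the daylight-saving period (25 November 2019 – 29 February 2020), so Umis Territory is on standard time, UTC+01:15.
14:45 UTC + 1h15m = 16:00 Umis Territory.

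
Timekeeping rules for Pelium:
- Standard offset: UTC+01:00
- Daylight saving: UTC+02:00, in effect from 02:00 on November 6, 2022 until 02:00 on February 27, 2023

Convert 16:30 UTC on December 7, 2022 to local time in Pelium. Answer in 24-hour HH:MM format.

At the standard offset (UTC+01:00), 16:30 UTC + 1h = 17:30 Pelium standard time.
The standard-time date in Pelium, December 7, 2022, falls between 6 November 2022 and 27 February 2023, so daylight saving is in effect and Pelium is at UTC+02:00.
16:30 UTC + 2h = 18:30 local.

18:30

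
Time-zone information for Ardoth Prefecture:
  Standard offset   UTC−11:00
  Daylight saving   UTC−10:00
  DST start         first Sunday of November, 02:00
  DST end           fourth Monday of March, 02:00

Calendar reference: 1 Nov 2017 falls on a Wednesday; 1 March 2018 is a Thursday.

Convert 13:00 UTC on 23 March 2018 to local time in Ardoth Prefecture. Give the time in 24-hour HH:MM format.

1 November 2017 is a Wednesday, so the first Sunday is November 5.
1 March 2018 is a Thursday, so the first Monday is March 5 and the fourth is March 26.
At the standard offset (UTC−11:00), 13:00 UTC − 11h = 02:00 Ardoth Prefecture standard time.
The standard-time date in Ardoth Prefecture, 23 March 2018, falls between 5 November 2017 and 26 March 2018, so daylight saving is in effect and Ardoth Prefecture is at UTC−10:00.
13:00 UTC − 10h = 03:00 local.

03:00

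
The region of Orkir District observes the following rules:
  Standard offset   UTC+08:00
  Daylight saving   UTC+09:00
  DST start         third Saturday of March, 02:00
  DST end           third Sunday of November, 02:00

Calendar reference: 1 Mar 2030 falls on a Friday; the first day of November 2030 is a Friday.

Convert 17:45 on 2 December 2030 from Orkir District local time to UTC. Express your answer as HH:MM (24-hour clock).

09:45

1 March 2030 is a Friday, so the first Saturday is March 2 and the third is March 16.
1 November 2030 is a Friday, so the first Sunday is November 3 and the third is November 17.
2 December 2030 is outside the daylight-saving period (16 March – 17 November), so Orkir District is on standard time, UTC+08:00.
17:45 local − 8h = 09:45 UTC.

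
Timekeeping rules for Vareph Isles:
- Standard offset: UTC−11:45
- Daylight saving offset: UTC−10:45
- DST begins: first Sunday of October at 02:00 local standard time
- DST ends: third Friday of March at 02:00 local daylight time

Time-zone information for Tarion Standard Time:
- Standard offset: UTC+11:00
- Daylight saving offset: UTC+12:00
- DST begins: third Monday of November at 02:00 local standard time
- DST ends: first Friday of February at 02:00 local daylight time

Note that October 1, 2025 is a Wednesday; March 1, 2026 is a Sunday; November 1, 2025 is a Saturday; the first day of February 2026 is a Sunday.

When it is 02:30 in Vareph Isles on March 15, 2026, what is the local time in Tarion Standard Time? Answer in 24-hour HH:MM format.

1 October 2025 is a Wednesday, so the first Sunday is October 5.
1 March 2026 is a Sunday, so the first Friday is March 6 and the third is March 20.
March 15, 2026 lies within the daylight-saving period (5 October 2025 – 20 March 2026), so Vareph Isles is on daylight time, UTC−10:45.
02:30 Vareph Isles + 10h45m = 13:15 UTC.
1 November 2025 is a Saturday, so the first Monday is November 3 and the third is November 17.
1 February 2026 is a Sunday, so the first Friday is February 6.
At the standard offset (UTC+11:00), 13:15 UTC + 11h = 00:15 Tarion Standard Time standard time (rolling into the next day, 16 March 2026).
The standard-time date in Tarion Standard Time, March 16, 2026, does not fall between 17 November 2025 and 6 February 2026, so daylight saving is not in effect and Tarion Standard Time is at UTC+11:00.
13:15 UTC + 11h = 00:15 Tarion Standard Time (rolling into the next day, 16 March 2026).

00:15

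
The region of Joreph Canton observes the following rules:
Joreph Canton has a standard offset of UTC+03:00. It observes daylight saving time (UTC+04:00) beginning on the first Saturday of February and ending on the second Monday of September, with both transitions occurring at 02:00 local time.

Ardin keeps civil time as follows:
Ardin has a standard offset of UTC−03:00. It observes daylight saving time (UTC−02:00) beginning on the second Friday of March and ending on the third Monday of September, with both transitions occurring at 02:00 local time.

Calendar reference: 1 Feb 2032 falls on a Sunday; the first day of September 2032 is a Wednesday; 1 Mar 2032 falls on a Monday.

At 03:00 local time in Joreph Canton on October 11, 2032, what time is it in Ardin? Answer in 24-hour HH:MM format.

21:00

1 February 2032 is a Sunday, so the first Saturday is February 7.
1 September 2032 is a Wednesday, so the first Monday is September 6 and the second is September 13.
October 11, 2032 does not fall between 7 February and 13 September, so daylight saving is not in effect and Joreph Canton is at UTC+03:00.
03:00 Joreph Canton − 3h = 00:00 UTC.
1 March 2032 is a Monday, so the first Friday is March 5 and the second is March 12.
1 September 2032 is a Wednesday, so the first Monday is September 6 and the third is September 20.
At the standard offset (UTC−03:00), 00:00 UTC − 3h = 21:00 Ardin standard time (rolling into the previous day, 10 October 2032).
The standard-time date in Ardin, October 10, 2032, is outside the daylight-saving period (12 March – 20 September), so Ardin is on standard time, UTC−03:00.
00:00 UTC − 3h = 21:00 Ardin (rolling into the previous day, 10 October 2032).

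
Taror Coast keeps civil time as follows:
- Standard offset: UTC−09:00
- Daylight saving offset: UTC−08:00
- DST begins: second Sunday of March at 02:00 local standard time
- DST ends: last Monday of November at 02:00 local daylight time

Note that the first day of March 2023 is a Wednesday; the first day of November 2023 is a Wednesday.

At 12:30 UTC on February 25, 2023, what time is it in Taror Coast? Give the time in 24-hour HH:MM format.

1 March 2023 is a Wednesday, so the first Sunday is March 5 and the second is March 12.
1 November 2023 is a Wednesday, so Mondays fall on 6, 13, 20, 27; the last is November 27.
At the standard offset (UTC−09:00), 12:30 UTC − 9h = 03:30 Taror Coast standard time.
Daylight saving runs 12 March – 27 November; the standard-time date in Taror Coast, February 25, 2023, is outside that window, so Taror Coast is on standard time at UTC−09:00.
12:30 UTC − 9h = 03:30 local.

03:30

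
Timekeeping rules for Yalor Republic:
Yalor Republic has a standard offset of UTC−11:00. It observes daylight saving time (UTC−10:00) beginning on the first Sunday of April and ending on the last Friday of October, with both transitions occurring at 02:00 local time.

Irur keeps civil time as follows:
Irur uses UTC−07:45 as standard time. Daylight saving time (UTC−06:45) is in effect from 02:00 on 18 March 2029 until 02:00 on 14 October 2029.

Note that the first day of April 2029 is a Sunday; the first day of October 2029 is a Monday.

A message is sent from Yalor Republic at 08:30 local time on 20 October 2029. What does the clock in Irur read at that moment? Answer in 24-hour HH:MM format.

1 April 2029 is a Sunday, so the first Sunday is April 1.
1 October 2029 is a Monday, so Fridays fall on 5, 12, 19, 26; the last is October 26.
20 October 2029 lies within the daylight-saving period (1 April – 26 October), so Yalor Republic is on daylight time, UTC−10:00.
08:30 Yalor Republic + 10h = 18:30 UTC.
At the standard offset (UTC−07:45), 18:30 UTC − 7h45m = 10:45 Irur standard time.
Daylight saving runs 18 March – 14 October; the standard-time date in Irur, 20 October 2029, is outside that window, so Irur is on standard time at UTC−07:45.
18:30 UTC − 7h45m = 10:45 Irur.

10:45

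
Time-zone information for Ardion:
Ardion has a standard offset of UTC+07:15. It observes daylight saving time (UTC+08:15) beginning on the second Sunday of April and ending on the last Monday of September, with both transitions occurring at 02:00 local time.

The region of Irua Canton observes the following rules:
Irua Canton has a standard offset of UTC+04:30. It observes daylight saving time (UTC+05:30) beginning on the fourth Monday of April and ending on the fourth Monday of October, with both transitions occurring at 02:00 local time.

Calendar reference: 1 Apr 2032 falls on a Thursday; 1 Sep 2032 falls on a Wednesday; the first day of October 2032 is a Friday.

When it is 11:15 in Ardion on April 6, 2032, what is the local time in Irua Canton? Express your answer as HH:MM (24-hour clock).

1 April 2032 is a Thursday, so the first Sunday is April 4 and the second is April 11.
1 September 2032 is a Wednesday, so Mondays fall on 6, 13, 20, 27; the last is September 27.
Daylight saving runs 11 April – 27 September; April 6, 2032 is outside that window, so Ardion is on standard time at UTC+07:15.
11:15 Ardion − 7h15m = 04:00 UTC.
1 April 2032 is a Thursday, so the first Monday is April 5 and the fourth is April 26.
1 October 2032 is a Friday, so the first Monday is October 4 and the fourth is October 25.
At the standard offset (UTC+04:30), 04:00 UTC + 4h30m = 08:30 Irua Canton standard time.
Daylight saving runs 26 April – 25 October; the standard-time date in Irua Canton, April 6, 2032, is outside that window, so Irua Canton is on standard time at UTC+04:30.
04:00 UTC + 4h30m = 08:30 Irua Canton.

08:30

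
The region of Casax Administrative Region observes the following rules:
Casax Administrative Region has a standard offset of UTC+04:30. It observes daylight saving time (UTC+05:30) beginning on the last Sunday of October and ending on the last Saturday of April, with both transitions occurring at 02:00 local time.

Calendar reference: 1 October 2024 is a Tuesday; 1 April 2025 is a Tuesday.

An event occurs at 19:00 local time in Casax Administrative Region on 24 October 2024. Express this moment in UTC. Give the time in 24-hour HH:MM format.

1 October 2024 is a Tuesday, so Sundays fall on 6, 13, 20, 27; the last is October 27.
1 April 2025 is a Tuesday, so Saturdays fall on 5, 12, 19, 26; the last is April 26.
Daylight saving runs 27 October 2024 – 26 April 2025; 24 October 2024 is outside that window, so Casax Administrative Region is on standard time at UTC+04:30.
19:00 local − 4h30m = 14:30 UTC.

14:30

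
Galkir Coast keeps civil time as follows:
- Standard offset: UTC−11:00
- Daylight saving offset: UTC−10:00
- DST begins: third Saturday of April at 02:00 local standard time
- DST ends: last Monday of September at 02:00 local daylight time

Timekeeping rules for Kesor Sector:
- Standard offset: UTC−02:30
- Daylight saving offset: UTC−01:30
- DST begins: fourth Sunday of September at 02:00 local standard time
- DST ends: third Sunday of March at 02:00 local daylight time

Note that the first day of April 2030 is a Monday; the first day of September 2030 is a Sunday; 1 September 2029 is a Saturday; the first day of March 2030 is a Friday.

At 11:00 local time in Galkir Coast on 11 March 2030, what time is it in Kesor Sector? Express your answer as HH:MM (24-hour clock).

1 April 2030 is a Monday, so the first Saturday is April 6 and the third is April 20.
1 September 2030 is a Sunday, so Mondays fall on 2, 9, 16, 23, 30; the last is September 30.
11 March 2030 does not fall between 20 April and 30 September, so daylight saving is not in effect and Galkir Coast is at UTC−11:00.
11:00 Galkir Coast + 11h = 22:00 UTC.
1 September 2029 is a Saturday, so the first Sunday is September 2 and the fourth is September 23.
1 March 2030 is a Friday, so the first Sunday is March 3 and the third is March 17.
At the standard offset (UTC−02:30), 22:00 UTC − 2h30m = 19:30 Kesor Sector standard time.
The standard-time date in Kesor Sector, 11 March 2030, falls between 23 September 2029 and 17 March 2030, so daylight saving is in effect and Kesor Sector is at UTC−01:30.
22:00 UTC − 1h30m = 20:30 Kesor Sector.

20:30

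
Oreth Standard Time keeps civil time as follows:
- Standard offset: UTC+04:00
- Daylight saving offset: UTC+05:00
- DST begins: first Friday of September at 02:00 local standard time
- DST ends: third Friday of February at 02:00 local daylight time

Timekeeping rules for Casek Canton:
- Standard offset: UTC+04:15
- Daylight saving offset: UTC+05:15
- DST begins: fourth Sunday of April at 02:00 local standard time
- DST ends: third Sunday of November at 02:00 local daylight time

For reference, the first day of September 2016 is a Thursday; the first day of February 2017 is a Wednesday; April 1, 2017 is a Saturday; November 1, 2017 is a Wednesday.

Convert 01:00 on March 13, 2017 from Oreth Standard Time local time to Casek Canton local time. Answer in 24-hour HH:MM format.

01:15

1 September 2016 is a Thursday, so the first Friday is September 2.
1 February 2017 is a Wednesday, so the first Friday is February 3 and the third is February 17.
Daylight saving runs 2 September 2016 – 17 February 2017; March 13, 2017 is outside that window, so Oreth Standard Time is on standard time at UTC+04:00.
01:00 Oreth Standard Time − 4h = 21:00 UTC (rolling into the previous day, 12 March 2017).
1 April 2017 is a Saturday, so the first Sunday is April 2 and the fourth is April 23.
1 November 2017 is a Wednesday, so the first Sunday is November 5 and the third is November 19.
At the standard offset (UTC+04:15), 21:00 UTC + 4h15m = 01:15 Casek Canton standard time (rolling into the next day, 13 March 2017).
Daylight saving runs 23 April – 19 November; the standard-time date in Casek Canton, March 13, 2017, is outside that window, so Casek Canton is on standard time at UTC+04:15.
21:00 UTC + 4h15m = 01:15 Casek Canton (rolling into the next day, 13 March 2017).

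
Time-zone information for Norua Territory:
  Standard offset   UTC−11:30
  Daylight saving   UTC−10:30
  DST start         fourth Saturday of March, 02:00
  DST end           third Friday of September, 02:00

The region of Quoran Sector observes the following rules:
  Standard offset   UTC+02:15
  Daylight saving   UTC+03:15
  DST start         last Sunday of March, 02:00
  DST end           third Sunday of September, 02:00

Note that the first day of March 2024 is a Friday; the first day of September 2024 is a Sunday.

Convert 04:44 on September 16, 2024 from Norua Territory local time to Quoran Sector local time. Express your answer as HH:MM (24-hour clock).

1 March 2024 is a Friday, so the first Saturday is March 2 and the fourth is March 23.
1 September 2024 is a Sunday, so the first Friday is September 6 and the third is September 20.
September 16, 2024 falls between 23 March and 20 September, so daylight saving is in effect and Norua Territory is at UTC−10:30.
04:44 Norua Territory + 10h30m = 15:14 UTC.
1 March 2024 is a Friday, so Sundays fall on 3, 10, 17, 24, 31; the last is March 31.
1 September 2024 is a Sunday, so the first Sunday is September 1 and the third is September 15.
At the standard offset (UTC+02:15), 15:14 UTC + 2h15m = 17:29 Quoran Sector standard time.
The standard-time date in Quoran Sector, September 16, 2024, is outside the daylight-saving period (31 March – 15 September), so Quoran Sector is on standard time, UTC+02:15.
15:14 UTC + 2h15m = 17:29 Quoran Sector.

17:29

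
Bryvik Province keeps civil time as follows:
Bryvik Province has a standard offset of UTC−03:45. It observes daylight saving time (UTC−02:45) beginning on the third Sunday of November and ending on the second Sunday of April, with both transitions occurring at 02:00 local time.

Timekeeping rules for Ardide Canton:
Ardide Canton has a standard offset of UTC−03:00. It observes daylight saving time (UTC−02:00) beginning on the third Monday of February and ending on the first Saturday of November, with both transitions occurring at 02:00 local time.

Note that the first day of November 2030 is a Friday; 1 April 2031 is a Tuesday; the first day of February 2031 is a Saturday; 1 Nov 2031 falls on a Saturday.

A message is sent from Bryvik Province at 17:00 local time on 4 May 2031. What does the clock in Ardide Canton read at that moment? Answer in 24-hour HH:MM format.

18:45

1 November 2030 is a Friday, so the first Sunday is November 3 and the third is November 17.
1 April 2031 is a Tuesday, so the first Sunday is April 6 and the second is April 13.
4 May 2031 does not fall between 17 November 2030 and 13 April 2031, so daylight saving is not in effect and Bryvik Province is at UTC−03:45.
17:00 Bryvik Province + 3h45m = 20:45 UTC.
1 February 2031 is a Saturday, so the first Monday is February 3 and the third is February 17.
1 November 2031 is a Saturday, so the first Saturday is November 1.
At the standard offset (UTC−03:00), 20:45 UTC − 3h = 17:45 Ardide Canton standard time.
Daylight saving runs 17 February – 1 November; the standard-time date in Ardide Canton, 4 May 2031, is inside that window, so Ardide Canton is at UTC−02:00.
20:45 UTC − 2h = 18:45 Ardide Canton.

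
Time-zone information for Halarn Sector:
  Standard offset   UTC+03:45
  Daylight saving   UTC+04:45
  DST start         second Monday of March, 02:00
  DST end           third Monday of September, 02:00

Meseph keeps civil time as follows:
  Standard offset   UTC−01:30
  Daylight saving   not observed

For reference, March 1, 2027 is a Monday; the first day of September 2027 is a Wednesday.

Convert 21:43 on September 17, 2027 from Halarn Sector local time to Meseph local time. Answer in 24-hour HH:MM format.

15:28

1 March 2027 is a Monday, so the first Monday is March 1 and the second is March 8.
1 September 2027 is a Wednesday, so the first Monday is September 6 and the third is September 20.
Daylight saving runs 8 March – 20 September; September 17, 2027 is inside that window, so Halarn Sector is at UTC+04:45.
21:43 Halarn Sector − 4h45m = 16:58 UTC.
Meseph has no daylight saving, so its offset is UTC−01:30 year-round.
16:58 UTC − 1h30m = 15:28 Meseph.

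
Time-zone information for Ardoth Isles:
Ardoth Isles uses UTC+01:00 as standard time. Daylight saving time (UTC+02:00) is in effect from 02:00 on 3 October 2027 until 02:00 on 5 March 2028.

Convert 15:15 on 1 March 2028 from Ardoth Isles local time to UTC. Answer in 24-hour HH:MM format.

1 March 2028 lies within the daylight-saving period (3 October 2027 – 5 March 2028), so Ardoth Isles is on daylight time, UTC+02:00.
15:15 local − 2h = 13:15 UTC.

13:15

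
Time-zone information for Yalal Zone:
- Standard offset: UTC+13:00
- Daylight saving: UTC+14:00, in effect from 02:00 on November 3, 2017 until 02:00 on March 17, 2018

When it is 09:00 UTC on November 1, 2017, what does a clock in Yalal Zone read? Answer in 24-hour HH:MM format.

At the standard offset (UTC+13:00), 09:00 UTC + 13h = 22:00 Yalal Zone standard time.
Daylight saving runs 3 November 2017 – 17 March 2018; the standard-time date in Yalal Zone, November 1, 2017, is outside that window, so Yalal Zone is on standard time at UTC+13:00.
09:00 UTC + 13h = 22:00 local.

22:00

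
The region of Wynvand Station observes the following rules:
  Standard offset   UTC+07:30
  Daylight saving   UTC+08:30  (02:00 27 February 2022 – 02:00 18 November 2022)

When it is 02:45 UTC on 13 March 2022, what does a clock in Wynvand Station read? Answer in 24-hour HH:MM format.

11:15

At the standard offset (UTC+07:30), 02:45 UTC + 7h30m = 10:15 Wynvand Station standard time.
The standard-time date in Wynvand Station, 13 March 2022, lies within the daylight-saving period (27 February – 18 November), so Wynvand Station is on daylight time, UTC+08:30.
02:45 UTC + 8h30m = 11:15 local.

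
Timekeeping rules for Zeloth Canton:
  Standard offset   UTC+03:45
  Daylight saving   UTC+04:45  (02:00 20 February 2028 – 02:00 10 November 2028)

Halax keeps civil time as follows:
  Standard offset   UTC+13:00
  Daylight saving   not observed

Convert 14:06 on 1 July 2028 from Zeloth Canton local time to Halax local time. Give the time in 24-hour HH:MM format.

22:21

1 July 2028 falls between 20 February and 10 November, so daylight saving is in effect and Zeloth Canton is at UTC+04:45.
14:06 Zeloth Canton − 4h45m = 09:21 UTC.
Halax stays on UTC+13:00 all year.
09:21 UTC + 13h = 22:21 Halax.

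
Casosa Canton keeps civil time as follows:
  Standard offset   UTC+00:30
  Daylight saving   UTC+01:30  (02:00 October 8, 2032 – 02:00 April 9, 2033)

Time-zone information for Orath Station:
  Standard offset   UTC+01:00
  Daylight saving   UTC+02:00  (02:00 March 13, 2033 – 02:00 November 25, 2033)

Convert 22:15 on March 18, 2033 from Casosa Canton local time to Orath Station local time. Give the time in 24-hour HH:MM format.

Daylight saving runs 8 October 2032 – 9 April 2033; March 18, 2033 is inside that window, so Casosa Canton is at UTC+01:30.
22:15 Casosa Canton − 1h30m = 20:45 UTC.
At the standard offset (UTC+01:00), 20:45 UTC + 1h = 21:45 Orath Station standard time.
The standard-time date in Orath Station, March 18, 2033, falls between 13 March and 25 November, so daylight saving is in effect and Orath Station is at UTC+02:00.
20:45 UTC + 2h = 22:45 Orath Station.

22:45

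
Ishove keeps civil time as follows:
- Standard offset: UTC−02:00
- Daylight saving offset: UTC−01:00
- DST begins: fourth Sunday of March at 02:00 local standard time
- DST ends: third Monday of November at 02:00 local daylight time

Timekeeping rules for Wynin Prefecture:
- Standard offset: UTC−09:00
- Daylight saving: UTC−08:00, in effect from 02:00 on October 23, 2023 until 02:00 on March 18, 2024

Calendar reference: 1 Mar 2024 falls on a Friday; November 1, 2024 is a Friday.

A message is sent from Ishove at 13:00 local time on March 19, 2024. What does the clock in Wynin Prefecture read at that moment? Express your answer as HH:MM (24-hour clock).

1 March 2024 is a Friday, so the first Sunday is March 3 and the fourth is March 24.
1 November 2024 is a Friday, so the first Monday is November 4 and the third is November 18.
Daylight saving runs 24 March – 18 November; March 19, 2024 is outside that window, so Ishove is on standard time at UTC−02:00.
13:00 Ishove + 2h = 15:00 UTC.
At the standard offset (UTC−09:00), 15:00 UTC − 9h = 06:00 Wynin Prefecture standard time.
The standard-time date in Wynin Prefecture, March 19, 2024, is outside the daylight-saving period (23 October 2023 – 18 March 2024), so Wynin Prefecture is on standard time, UTC−09:00.
15:00 UTC − 9h = 06:00 Wynin Prefecture.

06:00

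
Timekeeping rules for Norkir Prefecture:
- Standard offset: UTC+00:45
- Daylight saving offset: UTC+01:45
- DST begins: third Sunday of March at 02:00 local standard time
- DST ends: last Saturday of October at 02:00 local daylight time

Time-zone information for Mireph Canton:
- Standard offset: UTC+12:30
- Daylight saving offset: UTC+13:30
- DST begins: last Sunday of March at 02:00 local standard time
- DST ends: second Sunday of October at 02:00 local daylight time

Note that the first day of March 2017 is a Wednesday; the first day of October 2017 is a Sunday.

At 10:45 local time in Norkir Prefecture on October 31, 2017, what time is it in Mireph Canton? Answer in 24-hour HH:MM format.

1 March 2017 is a Wednesday, so the first Sunday is March 5 and the third is March 19.
1 October 2017 is a Sunday, so Saturdays fall on 7, 14, 21, 28; the last is October 28.
October 31, 2017 is outside the daylight-saving period (19 March – 28 October), so Norkir Prefecture is on standard time, UTC+00:45.
10:45 Norkir Prefecture − 0h45m = 10:00 UTC.
1 March 2017 is a Wednesday, so Sundays fall on 5, 12, 19, 26; the last is March 26.
1 October 2017 is a Sunday, so the first Sunday is October 1 and the second is October 8.
At the standard offset (UTC+12:30), 10:00 UTC + 12h30m = 22:30 Mireph Canton standard time.
The standard-time date in Mireph Canton, October 31, 2017, is outside the daylight-saving period (26 March – 8 October), so Mireph Canton is on standard time, UTC+12:30.
10:00 UTC + 12h30m = 22:30 Mireph Canton.

22:30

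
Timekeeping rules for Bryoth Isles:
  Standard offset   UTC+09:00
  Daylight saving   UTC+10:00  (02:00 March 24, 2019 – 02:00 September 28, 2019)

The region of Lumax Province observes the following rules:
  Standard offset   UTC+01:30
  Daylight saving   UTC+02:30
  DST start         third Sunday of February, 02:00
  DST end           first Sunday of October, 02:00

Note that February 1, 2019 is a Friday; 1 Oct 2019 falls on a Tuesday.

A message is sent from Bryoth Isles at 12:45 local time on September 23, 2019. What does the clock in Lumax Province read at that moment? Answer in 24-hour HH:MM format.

September 23, 2019 lies within the daylight-saving period (24 March – 28 September), so Bryoth Isles is on daylight time, UTC+10:00.
12:45 Bryoth Isles − 10h = 02:45 UTC.
1 February 2019 is a Friday, so the first Sunday is February 3 and the third is February 17.
1 October 2019 is a Tuesday, so the first Sunday is October 6.
At the standard offset (UTC+01:30), 02:45 UTC + 1h30m = 04:15 Lumax Province standard time.
The standard-time date in Lumax Province, September 23, 2019, lies within the daylight-saving period (17 February – 6 October), so Lumax Province is on daylight time, UTC+02:30.
02:45 UTC + 2h30m = 05:15 Lumax Province.

05:15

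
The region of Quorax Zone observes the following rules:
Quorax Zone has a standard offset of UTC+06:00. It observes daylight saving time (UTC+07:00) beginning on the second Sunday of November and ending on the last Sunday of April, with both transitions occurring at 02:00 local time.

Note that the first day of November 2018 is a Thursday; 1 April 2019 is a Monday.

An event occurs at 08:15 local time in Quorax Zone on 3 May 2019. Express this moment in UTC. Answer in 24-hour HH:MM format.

1 November 2018 is a Thursday, so the first Sunday is November 4 and the second is November 11.
1 April 2019 is a Monday, so Sundays fall on 7, 14, 21, 28; the last is April 28.
3 May 2019 does not fall between 11 November 2018 and 28 April 2019, so daylight saving is not in effect and Quorax Zone is at UTC+06:00.
08:15 local − 6h = 02:15 UTC.

02:15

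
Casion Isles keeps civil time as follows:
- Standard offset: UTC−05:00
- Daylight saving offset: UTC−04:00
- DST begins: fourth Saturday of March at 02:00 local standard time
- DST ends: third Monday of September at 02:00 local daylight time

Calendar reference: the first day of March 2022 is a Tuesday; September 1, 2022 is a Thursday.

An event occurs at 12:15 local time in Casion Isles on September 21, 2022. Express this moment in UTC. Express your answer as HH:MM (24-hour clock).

17:15

1 March 2022 is a Tuesday, so the first Saturday is March 5 and the fourth is March 26.
1 September 2022 is a Thursday, so the first Monday is September 5 and the third is September 19.
Daylight saving runs 26 March – 19 September; September 21, 2022 is outside that window, so Casion Isles is on standard time at UTC−05:00.
12:15 local + 5h = 17:15 UTC.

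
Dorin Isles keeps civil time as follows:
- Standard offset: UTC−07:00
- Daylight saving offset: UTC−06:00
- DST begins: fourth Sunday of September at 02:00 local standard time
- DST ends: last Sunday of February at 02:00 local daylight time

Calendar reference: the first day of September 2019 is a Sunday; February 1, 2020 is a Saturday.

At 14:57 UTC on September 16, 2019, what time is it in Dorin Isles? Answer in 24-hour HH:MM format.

07:57

1 September 2019 is a Sunday, so the first Sunday is September 1 and the fourth is September 22.
1 February 2020 is a Saturday, so Sundays fall on 2, 9, 16, 23; the last is February 23.
At the standard offset (UTC−07:00), 14:57 UTC − 7h = 07:57 Dorin Isles standard time.
Daylight saving runs 22 September 2019 – 23 February 2020; the standard-time date in Dorin Isles, September 16, 2019, is outside that window, so Dorin Isles is on standard time at UTC−07:00.
14:57 UTC − 7h = 07:57 local.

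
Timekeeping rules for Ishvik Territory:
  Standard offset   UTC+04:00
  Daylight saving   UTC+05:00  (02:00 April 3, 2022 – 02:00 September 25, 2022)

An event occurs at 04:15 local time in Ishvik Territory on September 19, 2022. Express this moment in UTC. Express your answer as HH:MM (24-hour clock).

23:15

Daylight saving runs 3 April – 25 September; September 19, 2022 is inside that window, so Ishvik Territory is at UTC+05:00.
04:15 local − 5h = 23:15 UTC (rolling into the previous day, 18 September 2022).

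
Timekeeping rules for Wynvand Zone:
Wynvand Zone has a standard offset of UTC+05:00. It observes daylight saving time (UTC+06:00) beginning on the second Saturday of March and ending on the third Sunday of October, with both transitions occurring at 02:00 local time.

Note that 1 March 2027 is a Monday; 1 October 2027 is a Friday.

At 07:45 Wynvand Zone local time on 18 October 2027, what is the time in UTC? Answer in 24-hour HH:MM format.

02:45

1 March 2027 is a Monday, so the first Saturday is March 6 and the second is March 13.
1 October 2027 is a Friday, so the first Sunday is October 3 and the third is October 17.
18 October 2027 is outside the daylight-saving period (13 March – 17 October), so Wynvand Zone is on standard time, UTC+05:00.
07:45 local − 5h = 02:45 UTC.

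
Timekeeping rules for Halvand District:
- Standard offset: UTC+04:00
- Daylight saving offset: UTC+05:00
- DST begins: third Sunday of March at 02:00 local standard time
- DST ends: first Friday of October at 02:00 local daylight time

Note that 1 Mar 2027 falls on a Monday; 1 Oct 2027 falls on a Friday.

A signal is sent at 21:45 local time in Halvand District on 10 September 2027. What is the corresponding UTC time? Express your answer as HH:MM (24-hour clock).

16:45

1 March 2027 is a Monday, so the first Sunday is March 7 and the third is March 21.
1 October 2027 is a Friday, so the first Friday is October 1.
10 September 2027 falls between 21 March and 1 October, so daylight saving is in effect and Halvand District is at UTC+05:00.
21:45 local − 5h = 16:45 UTC.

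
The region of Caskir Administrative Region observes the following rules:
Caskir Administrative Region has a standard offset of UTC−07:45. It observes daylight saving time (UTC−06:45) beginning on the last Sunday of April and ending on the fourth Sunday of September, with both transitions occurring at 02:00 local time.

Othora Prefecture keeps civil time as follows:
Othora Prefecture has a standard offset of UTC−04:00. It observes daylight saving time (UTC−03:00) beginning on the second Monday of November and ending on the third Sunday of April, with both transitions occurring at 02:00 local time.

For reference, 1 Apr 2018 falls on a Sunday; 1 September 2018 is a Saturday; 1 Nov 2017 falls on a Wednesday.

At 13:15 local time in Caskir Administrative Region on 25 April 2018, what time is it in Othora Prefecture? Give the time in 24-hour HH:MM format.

17:00

1 April 2018 is a Sunday, so Sundays fall on 1, 8, 15, 22, 29; the last is April 29.
1 September 2018 is a Saturday, so the first Sunday is September 2 and the fourth is September 23.
25 April 2018 is outside the daylight-saving period (29 April – 23 September), so Caskir Administrative Region is on standard time, UTC−07:45.
13:15 Caskir Administrative Region + 7h45m = 21:00 UTC.
1 November 2017 is a Wednesday, so the first Monday is November 6 and the second is November 13.
1 April 2018 is a Sunday, so the first Sunday is April 1 and the third is April 15.
At the standard offset (UTC−04:00), 21:00 UTC − 4h = 17:00 Othora Prefecture standard time.
The standard-time date in Othora Prefecture, 25 April 2018, does not fall between 13 November 2017 and 15 April 2018, so daylight saving is not in effect and Othora Prefecture is at UTC−04:00.
21:00 UTC − 4h = 17:00 Othora Prefecture.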